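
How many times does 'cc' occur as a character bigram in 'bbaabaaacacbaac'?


Scanning 'bbaabaaacacbaac' for bigram 'cc':
  Position 0: 'bb' -> no
  Position 1: 'ba' -> no
  Position 2: 'aa' -> no
  Position 3: 'ab' -> no
  Position 4: 'ba' -> no
  Position 5: 'aa' -> no
  Position 6: 'aa' -> no
  Position 7: 'ac' -> no
  Position 8: 'ca' -> no
  Position 9: 'ac' -> no
  Position 10: 'cb' -> no
  Position 11: 'ba' -> no
  Position 12: 'aa' -> no
  Position 13: 'ac' -> no
Total matches: 0

0


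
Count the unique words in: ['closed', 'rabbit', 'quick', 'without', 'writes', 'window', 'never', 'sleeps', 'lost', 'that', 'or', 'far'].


Listing all tokens and tracking unique types:
  Token 1: 'closed' -> NEW (unique so far: 1)
  Token 2: 'rabbit' -> NEW (unique so far: 2)
  Token 3: 'quick' -> NEW (unique so far: 3)
  Token 4: 'without' -> NEW (unique so far: 4)
  Token 5: 'writes' -> NEW (unique so far: 5)
  Token 6: 'window' -> NEW (unique so far: 6)
  Token 7: 'never' -> NEW (unique so far: 7)
  Token 8: 'sleeps' -> NEW (unique so far: 8)
  Token 9: 'lost' -> NEW (unique so far: 9)
  Token 10: 'that' -> NEW (unique so far: 10)
  Token 11: 'or' -> NEW (unique so far: 11)
  Token 12: 'far' -> NEW (unique so far: 12)
Unique types: ('closed', 'far', 'lost', 'never', 'or', 'quick', 'rabbit', 'sleeps', 'that', 'window', 'without', 'writes')
Vocabulary size: 12

12


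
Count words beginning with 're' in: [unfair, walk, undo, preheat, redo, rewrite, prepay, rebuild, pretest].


Checking each word for prefix 're':
  'unfair' -> no (count: 0)
  'walk' -> no (count: 0)
  'undo' -> no (count: 0)
  'preheat' -> no (count: 0)
  'redo' -> YES, starts with 're' (count: 1)
  'rewrite' -> YES, starts with 're' (count: 2)
  'prepay' -> no (count: 2)
  'rebuild' -> YES, starts with 're' (count: 3)
  'pretest' -> no (count: 3)
Total with prefix 're': 3

3


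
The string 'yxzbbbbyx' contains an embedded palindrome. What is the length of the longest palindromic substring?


Scanning 'yxzbbbbyx' for palindromic substrings.
Substring at positions 3-6: 'bbbb'.
Check: reverse('bbbb') = 'bbbb' -> palindrome confirmed.
Neighbouring characters ('z' / 'y') break symmetry, so it cannot extend further.
No longer palindromic substring exists; longest length = 4

4


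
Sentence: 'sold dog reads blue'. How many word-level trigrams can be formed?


Word trigrams from [4] words:
  Trigram 1: (sold dog reads)
  Trigram 2: (dog reads blue)
Total word trigrams: 4 - 2 = 2

2


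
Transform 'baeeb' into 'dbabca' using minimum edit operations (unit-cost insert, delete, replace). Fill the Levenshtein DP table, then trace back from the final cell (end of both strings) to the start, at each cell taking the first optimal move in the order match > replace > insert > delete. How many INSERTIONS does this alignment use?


Edit distance = 4. Backtracking from cell (5, 6) with preference match > replace > insert > delete,
then listing the resulting alignment 'baeeb' -> 'dbabca' left to right:
  Step 1: insert 'd' [insertion #1]
  Step 2: keep 'b'
  Step 3: keep 'a'
  Step 4: replace e->b
  Step 5: replace e->c
  Step 6: replace b->a
Total insertions: 1

1


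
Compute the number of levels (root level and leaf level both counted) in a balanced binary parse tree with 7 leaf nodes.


In a balanced binary tree with n leaves the deepest leaf is ceil(log2(n)) edges below the root,
so counting node levels inclusive of root and leaves gives ceil(log2(n)) + 1 levels.
log2(7) = 2.8074
ceil(2.8074) = 3
levels = 3 + 1 = 4

4


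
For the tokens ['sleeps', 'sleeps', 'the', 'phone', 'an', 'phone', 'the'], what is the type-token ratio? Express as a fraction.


Tokens: 7
Unique types: ('an', 'phone', 'sleeps', 'the') = 4
TTR = 4/7
Already in lowest terms.

4/7


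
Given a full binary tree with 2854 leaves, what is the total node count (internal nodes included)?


Leaf nodes (terminals): 2854
Internal nodes = n - 1 = 2854 - 1 = 2853
Total = leaves + internal = 2854 + 2853 = 5707

5707


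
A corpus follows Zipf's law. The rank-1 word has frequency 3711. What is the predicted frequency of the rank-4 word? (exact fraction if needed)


Zipf's law: freq(rank) = f1 / rank
f1 = 3711, rank = 4
freq = 3711 / 4
GCD(3711, 4) = 1
Simplified: 3711/4

3711/4


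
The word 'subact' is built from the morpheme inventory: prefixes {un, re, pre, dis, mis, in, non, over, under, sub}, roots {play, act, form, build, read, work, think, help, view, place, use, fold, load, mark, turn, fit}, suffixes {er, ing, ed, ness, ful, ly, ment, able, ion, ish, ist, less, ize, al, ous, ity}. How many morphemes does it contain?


Segmenting 'subact' against the inventory:
  'sub' -> prefix (morpheme 1)
  'act' -> root (morpheme 2)
Total morphemes: 2

2


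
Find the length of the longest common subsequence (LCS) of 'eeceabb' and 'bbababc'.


DP table for LCS of 'eeceabb' and 'bbababc':
       b  b  a  b  a  b  c
    0  0  0  0  0  0  0  0
  e 0  0  0  0  0  0  0  0
  e 0  0  0  0  0  0  0  0
  c 0  0  0  0  0  0  0  1
  e 0  0  0  0  0  0  0  1
  a 0  0  0  1  1  1  1  1
  b 0  1  1  1  2  2  2  2
  b 0  1  2  2  2  2  3  3
LCS: 'abb'
LCS length = 3

3


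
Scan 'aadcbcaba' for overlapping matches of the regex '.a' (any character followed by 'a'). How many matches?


Pattern: .a means any character followed by 'a'.
Scanning 'aadcbcaba' position-by-position:
  Pos 0: window 'aa' -> MATCH
  Pos 1: window 'ad' -> no
  Pos 2: window 'dc' -> no
  Pos 3: window 'cb' -> no
  Pos 4: window 'bc' -> no
  Pos 5: window 'ca' -> MATCH
  Pos 6: window 'ab' -> no
  Pos 7: window 'ba' -> MATCH
  Pos 8: window 'a' -> no
Total matches: 3

3


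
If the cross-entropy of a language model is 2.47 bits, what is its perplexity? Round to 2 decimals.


Perplexity formula: PP = 2^H
H = 2.47
PP = 2^2.47
Decompose: 2^2.47 = 2^2 * 2^0.47
2^2 = 4, 2^0.47 ~ 1.3851095
PP ~ 4 * 1.3851095 = 5.5404380
Rounded to 2 decimals: 5.54

5.54


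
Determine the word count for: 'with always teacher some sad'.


Counting words by splitting on spaces:
  Word 1: 'with'
  Word 2: 'always'
  Word 3: 'teacher'
  Word 4: 'some'
  Word 5: 'sad'
Total words: 5

5


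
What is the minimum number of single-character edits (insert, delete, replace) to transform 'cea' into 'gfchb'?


Building DP table for s1='cea' (len 3) and s2='gfchb' (len 5):
       g  f  c  h  b
    0  1  2  3  4  5
  c 1  1  2  2  3  4
  e 2  2  2  3  3  4
  a 3  3  3  3  4  4
Edit distance = dp[3][5] = 4

4


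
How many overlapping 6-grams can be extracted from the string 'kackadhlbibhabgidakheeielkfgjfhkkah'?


String 'kackadhlbibhabgidakheeielkfgjfhkkah' has length L = 35.
Number of overlapping n-grams = L - n + 1
Substituting: 35 - 6 + 1 = 30

30


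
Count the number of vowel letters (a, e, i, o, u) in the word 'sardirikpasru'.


Scanning each character of 'sardirikpasru':
  Position 1: 's' -> consonant (running count: 0)
  Position 2: 'a' -> vowel (running count: 1)
  Position 3: 'r' -> consonant (running count: 1)
  Position 4: 'd' -> consonant (running count: 1)
  Position 5: 'i' -> vowel (running count: 2)
  Position 6: 'r' -> consonant (running count: 2)
  Position 7: 'i' -> vowel (running count: 3)
  Position 8: 'k' -> consonant (running count: 3)
  Position 9: 'p' -> consonant (running count: 3)
  Position 10: 'a' -> vowel (running count: 4)
  Position 11: 's' -> consonant (running count: 4)
  Position 12: 'r' -> consonant (running count: 4)
  Position 13: 'u' -> vowel (running count: 5)
Total vowels: 5

5


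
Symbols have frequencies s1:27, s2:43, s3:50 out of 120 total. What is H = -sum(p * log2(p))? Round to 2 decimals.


Computing entropy H = -sum(p_i * log2(p_i)):
  s1: p = 27/120 = 0.2250, -p*log2(p) = 0.4842
  s2: p = 43/120 = 0.3583, -p*log2(p) = 0.5306
  s3: p = 50/120 = 0.4167, -p*log2(p) = 0.5263
H = sum of terms = 1.5411
Rounded to 2 decimals: 1.54

1.54


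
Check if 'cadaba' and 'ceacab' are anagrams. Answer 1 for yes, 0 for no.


Sort characters of 'cadaba': 'aaabcd'
Sort characters of 'ceacab': 'aabcce'
Sorted forms differ -> they are NOT anagrams
Result: 0

0


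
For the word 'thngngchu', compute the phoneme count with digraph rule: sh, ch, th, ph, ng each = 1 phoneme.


Parsing 'thngngchu' greedily, digraphs first:
  'th' -> digraph (1 consonant phoneme) (phonemes so far: 1)
  'ng' -> digraph (1 consonant phoneme) (phonemes so far: 2)
  'ng' -> digraph (1 consonant phoneme) (phonemes so far: 3)
  'ch' -> digraph (1 consonant phoneme) (phonemes so far: 4)
  'u' -> vowel phoneme (phonemes so far: 5)
Total phonemes: 5

5


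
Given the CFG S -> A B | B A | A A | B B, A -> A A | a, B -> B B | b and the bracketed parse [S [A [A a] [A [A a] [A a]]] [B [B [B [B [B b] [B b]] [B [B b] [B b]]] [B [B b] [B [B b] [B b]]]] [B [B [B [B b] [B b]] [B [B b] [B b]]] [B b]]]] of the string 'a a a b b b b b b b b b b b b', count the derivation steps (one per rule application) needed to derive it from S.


Every bracketed nonterminal node [X ...] in the tree is produced by exactly one rule application.
Reading the tree off as a leftmost derivation:
  Step 1: S  =>  A B   (applied S -> A B)
  Step 2: A B  =>  A A B   (applied A -> A A)
  Step 3: A A B  =>  a A B   (applied A -> a)
  Step 4: a A B  =>  a A A B   (applied A -> A A)
  Step 5: a A A B  =>  a a A B   (applied A -> a)
  Step 6: a a A B  =>  a a a B   (applied A -> a)
  Step 7: a a a B  =>  a a a B B   (applied B -> B B)
  Step 8: a a a B B  =>  a a a B B B   (applied B -> B B)
  Step 9: a a a B B B  =>  a a a B B B B   (applied B -> B B)
  Step 10: a a a B B B B  =>  a a a B B B B B   (applied B -> B B)
  Step 11: a a a B B B B B  =>  a a a b B B B B   (applied B -> b)
  Step 12: a a a b B B B B  =>  a a a b b B B B   (applied B -> b)
  Step 13: a a a b b B B B  =>  a a a b b B B B B   (applied B -> B B)
  Step 14: a a a b b B B B B  =>  a a a b b b B B B   (applied B -> b)
  Step 15: a a a b b b B B B  =>  a a a b b b b B B   (applied B -> b)
  Step 16: a a a b b b b B B  =>  a a a b b b b B B B   (applied B -> B B)
  Step 17: a a a b b b b B B B  =>  a a a b b b b b B B   (applied B -> b)
  Step 18: a a a b b b b b B B  =>  a a a b b b b b B B B   (applied B -> B B)
  Step 19: a a a b b b b b B B B  =>  a a a b b b b b b B B   (applied B -> b)
  Step 20: a a a b b b b b b B B  =>  a a a b b b b b b b B   (applied B -> b)
  Step 21: a a a b b b b b b b B  =>  a a a b b b b b b b B B   (applied B -> B B)
  Step 22: a a a b b b b b b b B B  =>  a a a b b b b b b b B B B   (applied B -> B B)
  Step 23: a a a b b b b b b b B B B  =>  a a a b b b b b b b B B B B   (applied B -> B B)
  Step 24: a a a b b b b b b b B B B B  =>  a a a b b b b b b b b B B B   (applied B -> b)
  Step 25: a a a b b b b b b b b B B B  =>  a a a b b b b b b b b b B B   (applied B -> b)
  Step 26: a a a b b b b b b b b b B B  =>  a a a b b b b b b b b b B B B   (applied B -> B B)
  Step 27: a a a b b b b b b b b b B B B  =>  a a a b b b b b b b b b b B B   (applied B -> b)
  Step 28: a a a b b b b b b b b b b B B  =>  a a a b b b b b b b b b b b B   (applied B -> b)
  Step 29: a a a b b b b b b b b b b b B  =>  a a a b b b b b b b b b b b b   (applied B -> b)
Final yield: a a a b b b b b b b b b b b b
Total rewrite steps: 29

29


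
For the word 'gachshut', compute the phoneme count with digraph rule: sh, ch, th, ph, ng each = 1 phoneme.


Parsing 'gachshut' greedily, digraphs first:
  'g' -> consonant phoneme (phonemes so far: 1)
  'a' -> vowel phoneme (phonemes so far: 2)
  'ch' -> digraph (1 consonant phoneme) (phonemes so far: 3)
  'sh' -> digraph (1 consonant phoneme) (phonemes so far: 4)
  'u' -> vowel phoneme (phonemes so far: 5)
  't' -> consonant phoneme (phonemes so far: 6)
Total phonemes: 6

6


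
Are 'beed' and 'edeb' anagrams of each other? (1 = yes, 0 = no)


Sort characters of 'beed': 'bdee'
Sort characters of 'edeb': 'bdee'
Sorted forms match -> they ARE anagrams
Result: 1

1


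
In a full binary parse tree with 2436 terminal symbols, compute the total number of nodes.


Leaf nodes (terminals): 2436
Internal nodes = n - 1 = 2436 - 1 = 2435
Total = leaves + internal = 2436 + 2435 = 4871

4871


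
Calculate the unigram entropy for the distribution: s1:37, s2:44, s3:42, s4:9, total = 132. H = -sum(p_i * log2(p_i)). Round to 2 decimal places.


Computing entropy H = -sum(p_i * log2(p_i)):
  s1: p = 37/132 = 0.2803, -p*log2(p) = 0.5143
  s2: p = 44/132 = 0.3333, -p*log2(p) = 0.5283
  s3: p = 42/132 = 0.3182, -p*log2(p) = 0.5257
  s4: p = 9/132 = 0.0682, -p*log2(p) = 0.2642
H = sum of terms = 1.8325
Rounded to 2 decimals: 1.83

1.83


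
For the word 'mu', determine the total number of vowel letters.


Scanning each character of 'mu':
  Position 1: 'm' -> consonant (running count: 0)
  Position 2: 'u' -> vowel (running count: 1)
Total vowels: 1

1


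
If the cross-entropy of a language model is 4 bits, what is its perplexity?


Perplexity formula: PP = 2^H
H = 4
PP = 2^4
Steps: 2^1 = 2, 2^2 = 4, 2^3 = 8, 2^4 = 16
PP = 16

16


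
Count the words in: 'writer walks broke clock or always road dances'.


Counting words by splitting on spaces:
  Word 1: 'writer'
  Word 2: 'walks'
  Word 3: 'broke'
  Word 4: 'clock'
  Word 5: 'or'
  Word 6: 'always'
  Word 7: 'road'
  Word 8: 'dances'
Total words: 8

8


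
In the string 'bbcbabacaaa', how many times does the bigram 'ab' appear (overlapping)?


Scanning 'bbcbabacaaa' for bigram 'ab':
  Position 0: 'bb' -> no
  Position 1: 'bc' -> no
  Position 2: 'cb' -> no
  Position 3: 'ba' -> no
  Position 4: 'ab' -> MATCH
  Position 5: 'ba' -> no
  Position 6: 'ac' -> no
  Position 7: 'ca' -> no
  Position 8: 'aa' -> no
  Position 9: 'aa' -> no
Total matches: 1

1


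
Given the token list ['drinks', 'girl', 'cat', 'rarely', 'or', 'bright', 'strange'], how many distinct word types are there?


Listing all tokens and tracking unique types:
  Token 1: 'drinks' -> NEW (unique so far: 1)
  Token 2: 'girl' -> NEW (unique so far: 2)
  Token 3: 'cat' -> NEW (unique so far: 3)
  Token 4: 'rarely' -> NEW (unique so far: 4)
  Token 5: 'or' -> NEW (unique so far: 5)
  Token 6: 'bright' -> NEW (unique so far: 6)
  Token 7: 'strange' -> NEW (unique so far: 7)
Unique types: ('bright', 'cat', 'drinks', 'girl', 'or', 'rarely', 'strange')
Vocabulary size: 7

7


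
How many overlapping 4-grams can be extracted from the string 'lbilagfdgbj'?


String 'lbilagfdgbj' has length L = 11.
Number of overlapping n-grams = L - n + 1
Substituting: 11 - 4 + 1 = 8

8


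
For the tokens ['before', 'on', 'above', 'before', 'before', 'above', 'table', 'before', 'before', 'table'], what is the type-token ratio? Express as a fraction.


Tokens: 10
Unique types: ('above', 'before', 'on', 'table') = 4
TTR = 4/10
Simplify: divide both by 2 -> 2/5
TTR = 2/5

2/5


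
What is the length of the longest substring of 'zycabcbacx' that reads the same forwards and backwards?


Scanning 'zycabcbacx' for palindromic substrings.
Substring at positions 2-8: 'cabcbac'.
Check: reverse('cabcbac') = 'cabcbac' -> palindrome confirmed.
Neighbouring characters ('y' / 'x') break symmetry, so it cannot extend further.
No longer palindromic substring exists; longest length = 7

7


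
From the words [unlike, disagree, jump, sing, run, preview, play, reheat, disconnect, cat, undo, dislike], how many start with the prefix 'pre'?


Checking each word for prefix 'pre':
  'unlike' -> no (count: 0)
  'disagree' -> no (count: 0)
  'jump' -> no (count: 0)
  'sing' -> no (count: 0)
  'run' -> no (count: 0)
  'preview' -> YES, starts with 'pre' (count: 1)
  'play' -> no (count: 1)
  'reheat' -> no (count: 1)
  'disconnect' -> no (count: 1)
  'cat' -> no (count: 1)
  'undo' -> no (count: 1)
  'dislike' -> no (count: 1)
Total with prefix 'pre': 1

1


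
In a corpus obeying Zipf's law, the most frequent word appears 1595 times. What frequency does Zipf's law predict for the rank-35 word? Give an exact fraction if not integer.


Zipf's law: freq(rank) = f1 / rank
f1 = 1595, rank = 35
freq = 1595 / 35
GCD(1595, 35) = 5
Simplified: 319/7

319/7


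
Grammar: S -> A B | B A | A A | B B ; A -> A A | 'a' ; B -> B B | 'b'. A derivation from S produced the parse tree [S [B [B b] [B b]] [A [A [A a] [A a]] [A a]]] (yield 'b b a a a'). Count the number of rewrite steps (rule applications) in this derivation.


Every bracketed nonterminal node [X ...] in the tree is produced by exactly one rule application.
Reading the tree off as a leftmost derivation:
  Step 1: S  =>  B A   (applied S -> B A)
  Step 2: B A  =>  B B A   (applied B -> B B)
  Step 3: B B A  =>  b B A   (applied B -> b)
  Step 4: b B A  =>  b b A   (applied B -> b)
  Step 5: b b A  =>  b b A A   (applied A -> A A)
  Step 6: b b A A  =>  b b A A A   (applied A -> A A)
  Step 7: b b A A A  =>  b b a A A   (applied A -> a)
  Step 8: b b a A A  =>  b b a a A   (applied A -> a)
  Step 9: b b a a A  =>  b b a a a   (applied A -> a)
Final yield: b b a a a
Total rewrite steps: 9

9


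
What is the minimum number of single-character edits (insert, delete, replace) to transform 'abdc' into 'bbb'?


Building DP table for s1='abdc' (len 4) and s2='bbb' (len 3):
       b  b  b
    0  1  2  3
  a 1  1  2  3
  b 2  1  1  2
  d 3  2  2  2
  c 4  3  3  3
Edit distance = dp[4][3] = 3

3


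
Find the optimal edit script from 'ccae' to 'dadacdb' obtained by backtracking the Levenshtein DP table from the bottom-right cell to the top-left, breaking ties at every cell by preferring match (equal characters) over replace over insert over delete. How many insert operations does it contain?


Edit distance = 6. Backtracking from cell (4, 7) with preference match > replace > insert > delete,
then listing the resulting alignment 'ccae' -> 'dadacdb' left to right:
  Step 1: insert 'd' [insertion #1]
  Step 2: insert 'a' [insertion #2]
  Step 3: insert 'd' [insertion #3]
  Step 4: replace c->a
  Step 5: keep 'c'
  Step 6: replace a->d
  Step 7: replace e->b
Total insertions: 3

3


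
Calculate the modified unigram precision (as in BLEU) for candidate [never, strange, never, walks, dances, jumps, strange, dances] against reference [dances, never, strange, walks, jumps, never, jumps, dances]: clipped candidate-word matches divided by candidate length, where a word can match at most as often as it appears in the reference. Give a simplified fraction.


Reference word counts: {'dances': 2, 'jumps': 2, 'never': 2, 'strange': 1, 'walks': 1}
Checking each candidate word (with clipping):
  'never' -> in reference (ref count 2, used 1/2) -> match (matches: 1)
  'strange' -> in reference (ref count 1, used 1/1) -> match (matches: 2)
  'never' -> in reference (ref count 2, used 2/2) -> match (matches: 3)
  'walks' -> in reference (ref count 1, used 1/1) -> match (matches: 4)
  'dances' -> in reference (ref count 2, used 1/2) -> match (matches: 5)
  'jumps' -> in reference (ref count 2, used 1/2) -> match (matches: 6)
  'strange' -> ref count 1 already used up (1/1) -> clipped, no match (matches: 6)
  'dances' -> in reference (ref count 2, used 2/2) -> match (matches: 7)
Clipped matches: 7, Candidate length: 8
Precision = 7/8

7/8


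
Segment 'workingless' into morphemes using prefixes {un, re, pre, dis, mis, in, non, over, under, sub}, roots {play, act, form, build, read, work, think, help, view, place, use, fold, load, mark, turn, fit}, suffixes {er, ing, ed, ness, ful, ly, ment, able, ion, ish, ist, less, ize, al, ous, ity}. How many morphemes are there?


Segmenting 'workingless' against the inventory:
  'work' -> root (morpheme 1)
  'ing' -> suffix (morpheme 2)
  'less' -> suffix (morpheme 3)
Total morphemes: 3

3


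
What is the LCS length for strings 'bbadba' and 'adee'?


DP table for LCS of 'bbadba' and 'adee':
       a  d  e  e
    0  0  0  0  0
  b 0  0  0  0  0
  b 0  0  0  0  0
  a 0  1  1  1  1
  d 0  1  2  2  2
  b 0  1  2  2  2
  a 0  1  2  2  2
LCS: 'ad'
LCS length = 2

2


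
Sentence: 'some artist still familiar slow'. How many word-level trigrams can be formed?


Word trigrams from [5] words:
  Trigram 1: (some artist still)
  Trigram 2: (artist still familiar)
  Trigram 3: (still familiar slow)
Total word trigrams: 5 - 2 = 3

3


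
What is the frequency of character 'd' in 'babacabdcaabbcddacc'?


Scanning 'babacabdcaabbcddacc' for 'd':
  Position 7: 'd' -> MATCH (count: 1)
  Position 14: 'd' -> MATCH (count: 2)
  Position 15: 'd' -> MATCH (count: 3)
Total occurrences of 'd': 3

3


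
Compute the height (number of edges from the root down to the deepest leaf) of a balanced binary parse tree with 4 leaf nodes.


In a balanced binary tree with n leaves the deepest leaf is ceil(log2(n)) edges below the root.
log2(4) = 2.0000
ceil(2.0000) = 2
height (edges) = 2

2


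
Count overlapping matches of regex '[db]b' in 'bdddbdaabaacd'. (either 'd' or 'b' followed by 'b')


Pattern: [db]b means either 'd' or 'b' followed by 'b'.
Scanning 'bdddbdaabaacd' position-by-position:
  Pos 0: window 'bd' -> no
  Pos 1: window 'dd' -> no
  Pos 2: window 'dd' -> no
  Pos 3: window 'db' -> MATCH
  Pos 4: window 'bd' -> no
  Pos 5: window 'da' -> no
  Pos 6: window 'aa' -> no
  Pos 7: window 'ab' -> no
  Pos 8: window 'ba' -> no
  Pos 9: window 'aa' -> no
  Pos 10: window 'ac' -> no
  Pos 11: window 'cd' -> no
  Pos 12: window 'd' -> no
Total matches: 1

1


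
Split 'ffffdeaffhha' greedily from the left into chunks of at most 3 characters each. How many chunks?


'ffffdeaffhha' has 12 characters.
Chunking with max size 3:
  Chunk 1: 'fff' (positions 0-2)
  Chunk 2: 'fde' (positions 3-5)
  Chunk 3: 'aff' (positions 6-8)
  Chunk 4: 'hha' (positions 9-11)
Total chunks: ceil(12 / 3) = 4

4


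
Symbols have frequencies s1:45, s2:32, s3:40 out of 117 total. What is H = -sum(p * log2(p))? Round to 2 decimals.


Computing entropy H = -sum(p_i * log2(p_i)):
  s1: p = 45/117 = 0.3846, -p*log2(p) = 0.5302
  s2: p = 32/117 = 0.2735, -p*log2(p) = 0.5116
  s3: p = 40/117 = 0.3419, -p*log2(p) = 0.5294
H = sum of terms = 1.5712
Rounded to 2 decimals: 1.57

1.57


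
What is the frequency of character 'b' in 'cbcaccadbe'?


Scanning 'cbcaccadbe' for 'b':
  Position 1: 'b' -> MATCH (count: 1)
  Position 8: 'b' -> MATCH (count: 2)
Total occurrences of 'b': 2

2


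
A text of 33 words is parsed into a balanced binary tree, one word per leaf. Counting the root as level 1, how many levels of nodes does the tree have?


In a balanced binary tree with n leaves the deepest leaf is ceil(log2(n)) edges below the root,
so counting node levels inclusive of root and leaves gives ceil(log2(n)) + 1 levels.
log2(33) = 5.0444
ceil(5.0444) = 6
levels = 6 + 1 = 7

7


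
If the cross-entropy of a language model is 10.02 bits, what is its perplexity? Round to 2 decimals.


Perplexity formula: PP = 2^H
H = 10.02
PP = 2^10.02
Decompose: 2^10.02 = 2^10 * 2^0.02
2^10 = 1024, 2^0.02 ~ 1.0139595
PP ~ 1024 * 1.0139595 = 1038.2945280
Rounded to 2 decimals: 1038.29

1038.29


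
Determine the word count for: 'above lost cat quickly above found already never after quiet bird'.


Counting words by splitting on spaces:
  Word 1: 'above'
  Word 2: 'lost'
  Word 3: 'cat'
  Word 4: 'quickly'
  Word 5: 'above'
  Word 6: 'found'
  Word 7: 'already'
  Word 8: 'never'
  Word 9: 'after'
  Word 10: 'quiet'
  Word 11: 'bird'
Total words: 11

11


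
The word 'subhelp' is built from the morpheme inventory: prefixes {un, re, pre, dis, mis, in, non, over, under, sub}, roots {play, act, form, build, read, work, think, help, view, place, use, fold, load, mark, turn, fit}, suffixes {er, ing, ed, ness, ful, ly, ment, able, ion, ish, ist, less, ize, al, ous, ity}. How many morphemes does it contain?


Segmenting 'subhelp' against the inventory:
  'sub' -> prefix (morpheme 1)
  'help' -> root (morpheme 2)
Total morphemes: 2

2


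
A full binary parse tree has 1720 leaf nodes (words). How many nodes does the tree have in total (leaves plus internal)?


Leaf nodes (terminals): 1720
Internal nodes = n - 1 = 1720 - 1 = 1719
Total = leaves + internal = 1720 + 1719 = 3439

3439


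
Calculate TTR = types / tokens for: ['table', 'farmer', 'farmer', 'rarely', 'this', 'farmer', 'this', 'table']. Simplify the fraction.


Tokens: 8
Unique types: ('farmer', 'rarely', 'table', 'this') = 4
TTR = 4/8
Simplify: divide both by 4 -> 1/2
TTR = 1/2

1/2


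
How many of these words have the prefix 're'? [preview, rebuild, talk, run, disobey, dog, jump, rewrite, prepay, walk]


Checking each word for prefix 're':
  'preview' -> no (count: 0)
  'rebuild' -> YES, starts with 're' (count: 1)
  'talk' -> no (count: 1)
  'run' -> no (count: 1)
  'disobey' -> no (count: 1)
  'dog' -> no (count: 1)
  'jump' -> no (count: 1)
  'rewrite' -> YES, starts with 're' (count: 2)
  'prepay' -> no (count: 2)
  'walk' -> no (count: 2)
Total with prefix 're': 2

2


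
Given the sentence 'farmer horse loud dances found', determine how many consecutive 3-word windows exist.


Word trigrams from [5] words:
  Trigram 1: (farmer horse loud)
  Trigram 2: (horse loud dances)
  Trigram 3: (loud dances found)
Total word trigrams: 5 - 2 = 3

3


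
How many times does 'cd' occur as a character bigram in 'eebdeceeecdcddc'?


Scanning 'eebdeceeecdcddc' for bigram 'cd':
  Position 0: 'ee' -> no
  Position 1: 'eb' -> no
  Position 2: 'bd' -> no
  Position 3: 'de' -> no
  Position 4: 'ec' -> no
  Position 5: 'ce' -> no
  Position 6: 'ee' -> no
  Position 7: 'ee' -> no
  Position 8: 'ec' -> no
  Position 9: 'cd' -> MATCH
  Position 10: 'dc' -> no
  Position 11: 'cd' -> MATCH
  Position 12: 'dd' -> no
  Position 13: 'dc' -> no
Total matches: 2

2


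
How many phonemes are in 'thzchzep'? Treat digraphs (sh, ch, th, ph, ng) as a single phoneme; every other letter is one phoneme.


Parsing 'thzchzep' greedily, digraphs first:
  'th' -> digraph (1 consonant phoneme) (phonemes so far: 1)
  'z' -> consonant phoneme (phonemes so far: 2)
  'ch' -> digraph (1 consonant phoneme) (phonemes so far: 3)
  'z' -> consonant phoneme (phonemes so far: 4)
  'e' -> vowel phoneme (phonemes so far: 5)
  'p' -> consonant phoneme (phonemes so far: 6)
Total phonemes: 6

6


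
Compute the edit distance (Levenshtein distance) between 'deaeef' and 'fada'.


Building DP table for s1='deaeef' (len 6) and s2='fada' (len 4):
       f  a  d  a
    0  1  2  3  4
  d 1  1  2  2  3
  e 2  2  2  3  3
  a 3  3  2  3  3
  e 4  4  3  3  4
  e 5  5  4  4  4
  f 6  5  5  5  5
Edit distance = dp[6][4] = 5

5


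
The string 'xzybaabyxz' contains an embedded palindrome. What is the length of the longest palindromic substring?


Scanning 'xzybaabyxz' for palindromic substrings.
Substring at positions 2-7: 'ybaaby'.
Check: reverse('ybaaby') = 'ybaaby' -> palindrome confirmed.
Neighbouring characters ('z' / 'x') break symmetry, so it cannot extend further.
No longer palindromic substring exists; longest length = 6

6


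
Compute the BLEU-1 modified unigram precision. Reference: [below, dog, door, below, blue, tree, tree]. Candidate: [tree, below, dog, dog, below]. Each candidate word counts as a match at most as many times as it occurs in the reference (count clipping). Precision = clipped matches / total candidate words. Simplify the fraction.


Reference word counts: {'below': 2, 'blue': 1, 'dog': 1, 'door': 1, 'tree': 2}
Checking each candidate word (with clipping):
  'tree' -> in reference (ref count 2, used 1/2) -> match (matches: 1)
  'below' -> in reference (ref count 2, used 1/2) -> match (matches: 2)
  'dog' -> in reference (ref count 1, used 1/1) -> match (matches: 3)
  'dog' -> ref count 1 already used up (1/1) -> clipped, no match (matches: 3)
  'below' -> in reference (ref count 2, used 2/2) -> match (matches: 4)
Clipped matches: 4, Candidate length: 5
Precision = 4/5

4/5


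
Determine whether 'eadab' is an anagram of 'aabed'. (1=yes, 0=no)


Sort characters of 'eadab': 'aabde'
Sort characters of 'aabed': 'aabde'
Sorted forms match -> they ARE anagrams
Result: 1

1


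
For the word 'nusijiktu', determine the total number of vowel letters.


Scanning each character of 'nusijiktu':
  Position 1: 'n' -> consonant (running count: 0)
  Position 2: 'u' -> vowel (running count: 1)
  Position 3: 's' -> consonant (running count: 1)
  Position 4: 'i' -> vowel (running count: 2)
  Position 5: 'j' -> consonant (running count: 2)
  Position 6: 'i' -> vowel (running count: 3)
  Position 7: 'k' -> consonant (running count: 3)
  Position 8: 't' -> consonant (running count: 3)
  Position 9: 'u' -> vowel (running count: 4)
Total vowels: 4

4


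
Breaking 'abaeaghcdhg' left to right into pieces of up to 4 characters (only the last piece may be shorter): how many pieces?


'abaeaghcdhg' has 11 characters.
Chunking with max size 4:
  Chunk 1: 'abae' (positions 0-3)
  Chunk 2: 'aghc' (positions 4-7)
  Chunk 3: 'dhg' (positions 8-10)
Total chunks: ceil(11 / 4) = 3

3


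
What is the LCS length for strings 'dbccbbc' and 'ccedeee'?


DP table for LCS of 'dbccbbc' and 'ccedeee':
       c  c  e  d  e  e  e
    0  0  0  0  0  0  0  0
  d 0  0  0  0  1  1  1  1
  b 0  0  0  0  1  1  1  1
  c 0  1  1  1  1  1  1  1
  c 0  1  2  2  2  2  2  2
  b 0  1  2  2  2  2  2  2
  b 0  1  2  2  2  2  2  2
  c 0  1  2  2  2  2  2  2
LCS: 'cc'
LCS length = 2

2


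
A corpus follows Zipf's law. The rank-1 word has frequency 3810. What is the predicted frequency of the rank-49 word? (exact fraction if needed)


Zipf's law: freq(rank) = f1 / rank
f1 = 3810, rank = 49
freq = 3810 / 49
GCD(3810, 49) = 1
Simplified: 3810/49

3810/49


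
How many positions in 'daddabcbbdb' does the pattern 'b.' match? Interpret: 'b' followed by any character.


Pattern: b. means 'b' followed by any character.
Scanning 'daddabcbbdb' position-by-position:
  Pos 0: window 'da' -> no
  Pos 1: window 'ad' -> no
  Pos 2: window 'dd' -> no
  Pos 3: window 'da' -> no
  Pos 4: window 'ab' -> no
  Pos 5: window 'bc' -> MATCH
  Pos 6: window 'cb' -> no
  Pos 7: window 'bb' -> MATCH
  Pos 8: window 'bd' -> MATCH
  Pos 9: window 'db' -> no
  Pos 10: window 'b' -> no
Total matches: 3

3


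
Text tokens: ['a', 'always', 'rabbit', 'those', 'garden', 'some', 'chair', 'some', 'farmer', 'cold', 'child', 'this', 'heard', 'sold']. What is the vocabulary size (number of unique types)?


Listing all tokens and tracking unique types:
  Token 1: 'a' -> NEW (unique so far: 1)
  Token 2: 'always' -> NEW (unique so far: 2)
  Token 3: 'rabbit' -> NEW (unique so far: 3)
  Token 4: 'those' -> NEW (unique so far: 4)
  Token 5: 'garden' -> NEW (unique so far: 5)
  Token 6: 'some' -> NEW (unique so far: 6)
  Token 7: 'chair' -> NEW (unique so far: 7)
  Token 8: 'some' -> duplicate (unique so far: 7)
  Token 9: 'farmer' -> NEW (unique so far: 8)
  Token 10: 'cold' -> NEW (unique so far: 9)
  Token 11: 'child' -> NEW (unique so far: 10)
  Token 12: 'this' -> NEW (unique so far: 11)
  Token 13: 'heard' -> NEW (unique so far: 12)
  Token 14: 'sold' -> NEW (unique so far: 13)
Unique types: ('a', 'always', 'chair', 'child', 'cold', 'farmer', 'garden', 'heard', 'rabbit', 'sold', 'some', 'this', 'those')
Vocabulary size: 13

13


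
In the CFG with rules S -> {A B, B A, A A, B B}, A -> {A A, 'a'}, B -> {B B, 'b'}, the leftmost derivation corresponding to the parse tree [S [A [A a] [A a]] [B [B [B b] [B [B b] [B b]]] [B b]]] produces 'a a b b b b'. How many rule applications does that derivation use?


Every bracketed nonterminal node [X ...] in the tree is produced by exactly one rule application.
Reading the tree off as a leftmost derivation:
  Step 1: S  =>  A B   (applied S -> A B)
  Step 2: A B  =>  A A B   (applied A -> A A)
  Step 3: A A B  =>  a A B   (applied A -> a)
  Step 4: a A B  =>  a a B   (applied A -> a)
  Step 5: a a B  =>  a a B B   (applied B -> B B)
  Step 6: a a B B  =>  a a B B B   (applied B -> B B)
  Step 7: a a B B B  =>  a a b B B   (applied B -> b)
  Step 8: a a b B B  =>  a a b B B B   (applied B -> B B)
  Step 9: a a b B B B  =>  a a b b B B   (applied B -> b)
  Step 10: a a b b B B  =>  a a b b b B   (applied B -> b)
  Step 11: a a b b b B  =>  a a b b b b   (applied B -> b)
Final yield: a a b b b b
Total rewrite steps: 11

11


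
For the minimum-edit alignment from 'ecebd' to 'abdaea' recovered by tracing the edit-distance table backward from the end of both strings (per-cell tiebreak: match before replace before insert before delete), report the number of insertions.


Edit distance = 6. Backtracking from cell (5, 6) with preference match > replace > insert > delete,
then listing the resulting alignment 'ecebd' -> 'abdaea' left to right:
  Step 1: insert 'a' [insertion #1]
  Step 2: replace e->b
  Step 3: replace c->d
  Step 4: replace e->a
  Step 5: replace b->e
  Step 6: replace d->a
Total insertions: 1

1


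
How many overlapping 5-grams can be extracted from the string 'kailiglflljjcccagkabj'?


String 'kailiglflljjcccagkabj' has length L = 21.
Number of overlapping n-grams = L - n + 1
Substituting: 21 - 5 + 1 = 17

17


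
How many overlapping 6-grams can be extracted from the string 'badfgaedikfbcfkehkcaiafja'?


String 'badfgaedikfbcfkehkcaiafja' has length L = 25.
Number of overlapping n-grams = L - n + 1
Substituting: 25 - 6 + 1 = 20

20


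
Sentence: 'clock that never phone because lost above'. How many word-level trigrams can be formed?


Word trigrams from [7] words:
  Trigram 1: (clock that never)
  Trigram 2: (that never phone)
  Trigram 3: (never phone because)
  Trigram 4: (phone because lost)
  Trigram 5: (because lost above)
Total word trigrams: 7 - 2 = 5

5


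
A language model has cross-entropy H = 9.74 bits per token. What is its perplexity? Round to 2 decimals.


Perplexity formula: PP = 2^H
H = 9.74
PP = 2^9.74
Decompose: 2^9.74 = 2^9 * 2^0.74
2^9 = 512, 2^0.74 ~ 1.6701758
PP ~ 512 * 1.6701758 = 855.1300096
Rounded to 2 decimals: 855.13

855.13


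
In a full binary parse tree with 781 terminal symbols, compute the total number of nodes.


Leaf nodes (terminals): 781
Internal nodes = n - 1 = 781 - 1 = 780
Total = leaves + internal = 781 + 780 = 1561

1561


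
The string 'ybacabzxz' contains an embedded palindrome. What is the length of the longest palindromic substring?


Scanning 'ybacabzxz' for palindromic substrings.
Substring at positions 1-5: 'bacab'.
Check: reverse('bacab') = 'bacab' -> palindrome confirmed.
Neighbouring characters ('y' / 'z') break symmetry, so it cannot extend further.
No longer palindromic substring exists; longest length = 5

5


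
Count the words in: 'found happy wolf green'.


Counting words by splitting on spaces:
  Word 1: 'found'
  Word 2: 'happy'
  Word 3: 'wolf'
  Word 4: 'green'
Total words: 4

4


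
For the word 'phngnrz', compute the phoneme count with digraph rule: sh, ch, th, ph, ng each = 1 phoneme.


Parsing 'phngnrz' greedily, digraphs first:
  'ph' -> digraph (1 consonant phoneme) (phonemes so far: 1)
  'ng' -> digraph (1 consonant phoneme) (phonemes so far: 2)
  'n' -> consonant phoneme (phonemes so far: 3)
  'r' -> consonant phoneme (phonemes so far: 4)
  'z' -> consonant phoneme (phonemes so far: 5)
Total phonemes: 5

5


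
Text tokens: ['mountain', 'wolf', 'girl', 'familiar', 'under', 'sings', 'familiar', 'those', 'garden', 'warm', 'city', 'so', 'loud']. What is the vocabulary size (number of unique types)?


Listing all tokens and tracking unique types:
  Token 1: 'mountain' -> NEW (unique so far: 1)
  Token 2: 'wolf' -> NEW (unique so far: 2)
  Token 3: 'girl' -> NEW (unique so far: 3)
  Token 4: 'familiar' -> NEW (unique so far: 4)
  Token 5: 'under' -> NEW (unique so far: 5)
  Token 6: 'sings' -> NEW (unique so far: 6)
  Token 7: 'familiar' -> duplicate (unique so far: 6)
  Token 8: 'those' -> NEW (unique so far: 7)
  Token 9: 'garden' -> NEW (unique so far: 8)
  Token 10: 'warm' -> NEW (unique so far: 9)
  Token 11: 'city' -> NEW (unique so far: 10)
  Token 12: 'so' -> NEW (unique so far: 11)
  Token 13: 'loud' -> NEW (unique so far: 12)
Unique types: ('city', 'familiar', 'garden', 'girl', 'loud', 'mountain', 'sings', 'so', 'those', 'under', 'warm', 'wolf')
Vocabulary size: 12

12


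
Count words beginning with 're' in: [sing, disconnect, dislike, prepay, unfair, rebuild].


Checking each word for prefix 're':
  'sing' -> no (count: 0)
  'disconnect' -> no (count: 0)
  'dislike' -> no (count: 0)
  'prepay' -> no (count: 0)
  'unfair' -> no (count: 0)
  'rebuild' -> YES, starts with 're' (count: 1)
Total with prefix 're': 1

1


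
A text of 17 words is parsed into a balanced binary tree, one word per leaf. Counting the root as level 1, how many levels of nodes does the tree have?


In a balanced binary tree with n leaves the deepest leaf is ceil(log2(n)) edges below the root,
so counting node levels inclusive of root and leaves gives ceil(log2(n)) + 1 levels.
log2(17) = 4.0875
ceil(4.0875) = 5
levels = 5 + 1 = 6

6


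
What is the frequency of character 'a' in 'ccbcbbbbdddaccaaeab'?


Scanning 'ccbcbbbbdddaccaaeab' for 'a':
  Position 11: 'a' -> MATCH (count: 1)
  Position 14: 'a' -> MATCH (count: 2)
  Position 15: 'a' -> MATCH (count: 3)
  Position 17: 'a' -> MATCH (count: 4)
Total occurrences of 'a': 4

4


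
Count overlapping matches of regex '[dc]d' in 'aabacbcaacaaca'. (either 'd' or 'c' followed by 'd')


Pattern: [dc]d means either 'd' or 'c' followed by 'd'.
Scanning 'aabacbcaacaaca' position-by-position:
  Pos 0: window 'aa' -> no
  Pos 1: window 'ab' -> no
  Pos 2: window 'ba' -> no
  Pos 3: window 'ac' -> no
  Pos 4: window 'cb' -> no
  Pos 5: window 'bc' -> no
  Pos 6: window 'ca' -> no
  Pos 7: window 'aa' -> no
  Pos 8: window 'ac' -> no
  Pos 9: window 'ca' -> no
  Pos 10: window 'aa' -> no
  Pos 11: window 'ac' -> no
  Pos 12: window 'ca' -> no
  Pos 13: window 'a' -> no
Total matches: 0

0


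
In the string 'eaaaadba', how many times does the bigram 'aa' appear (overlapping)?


Scanning 'eaaaadba' for bigram 'aa':
  Position 0: 'ea' -> no
  Position 1: 'aa' -> MATCH
  Position 2: 'aa' -> MATCH
  Position 3: 'aa' -> MATCH
  Position 4: 'ad' -> no
  Position 5: 'db' -> no
  Position 6: 'ba' -> no
Total matches: 3

3


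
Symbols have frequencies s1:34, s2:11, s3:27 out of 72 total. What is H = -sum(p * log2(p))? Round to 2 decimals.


Computing entropy H = -sum(p_i * log2(p_i)):
  s1: p = 34/72 = 0.4722, -p*log2(p) = 0.5112
  s2: p = 11/72 = 0.1528, -p*log2(p) = 0.4141
  s3: p = 27/72 = 0.3750, -p*log2(p) = 0.5306
H = sum of terms = 1.4559
Rounded to 2 decimals: 1.46

1.46


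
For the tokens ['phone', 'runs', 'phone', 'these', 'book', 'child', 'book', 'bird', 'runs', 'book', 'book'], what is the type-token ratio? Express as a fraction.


Tokens: 11
Unique types: ('bird', 'book', 'child', 'phone', 'runs', 'these') = 6
TTR = 6/11
Already in lowest terms.

6/11


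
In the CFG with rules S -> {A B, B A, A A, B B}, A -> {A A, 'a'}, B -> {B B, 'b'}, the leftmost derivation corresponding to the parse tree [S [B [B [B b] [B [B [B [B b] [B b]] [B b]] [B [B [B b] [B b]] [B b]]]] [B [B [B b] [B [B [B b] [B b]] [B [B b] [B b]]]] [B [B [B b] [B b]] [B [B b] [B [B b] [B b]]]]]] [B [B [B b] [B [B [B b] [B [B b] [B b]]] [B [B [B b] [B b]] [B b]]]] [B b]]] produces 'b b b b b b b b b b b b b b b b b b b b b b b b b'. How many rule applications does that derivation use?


Every bracketed nonterminal node [X ...] in the tree is produced by exactly one rule application.
Reading the tree off as a leftmost derivation:
  Step 1: S  =>  B B   (applied S -> B B)
  Step 2: B B  =>  B B B   (applied B -> B B)
  Step 3: B B B  =>  B B B B   (applied B -> B B)
  Step 4: B B B B  =>  b B B B   (applied B -> b)
  Step 5: b B B B  =>  b B B B B   (applied B -> B B)
  Step 6: b B B B B  =>  b B B B B B   (applied B -> B B)
  Step 7: b B B B B B  =>  b B B B B B B   (applied B -> B B)
  Step 8: b B B B B B B  =>  b b B B B B B   (applied B -> b)
  Step 9: b b B B B B B  =>  b b b B B B B   (applied B -> b)
  Step 10: b b b B B B B  =>  b b b b B B B   (applied B -> b)
  Step 11: b b b b B B B  =>  b b b b B B B B   (applied B -> B B)
  Step 12: b b b b B B B B  =>  b b b b B B B B B   (applied B -> B B)
  Step 13: b b b b B B B B B  =>  b b b b b B B B B   (applied B -> b)
  Step 14: b b b b b B B B B  =>  b b b b b b B B B   (applied B -> b)
  Step 15: b b b b b b B B B  =>  b b b b b b b B B   (applied B -> b)
  Step 16: b b b b b b b B B  =>  b b b b b b b B B B   (applied B -> B B)
  Step 17: b b b b b b b B B B  =>  b b b b b b b B B B B   (applied B -> B B)
  Step 18: b b b b b b b B B B B  =>  b b b b b b b b B B B   (applied B -> b)
  Step 19: b b b b b b b b B B B  =>  b b b b b b b b B B B B   (applied B -> B B)
  Step 20: b b b b b b b b B B B B  =>  b b b b b b b b B B B B B   (applied B -> B B)
  Step 21: b b b b b b b b B B B B B  =>  b b b b b b b b b B B B B   (applied B -> b)
  Step 22: b b b b b b b b b B B B B  =>  b b b b b b b b b b B B B   (applied B -> b)
  Step 23: b b b b b b b b b b B B B  =>  b b b b b b b b b b B B B B   (applied B -> B B)
  Step 24: b b b b b b b b b b B B B B  =>  b b b b b b b b b b b B B B   (applied B -> b)
  Step 25: b b b b b b b b b b b B B B  =>  b b b b b b b b b b b b B B   (applied B -> b)
  Step 26: b b b b b b b b b b b b B B  =>  b b b b b b b b b b b b B B B   (applied B -> B B)
  Step 27: b b b b b b b b b b b b B B B  =>  b b b b b b b b b b b b B B B B   (applied B -> B B)
  Step 28: b b b b b b b b b b b b B B B B  =>  b b b b b b b b b b b b b B B B   (applied B -> b)
  Step 29: b b b b b b b b b b b b b B B B  =>  b b b b b b b b b b b b b b B B   (applied B -> b)
  Step 30: b b b b b b b b b b b b b b B B  =>  b b b b b b b b b b b b b b B B B   (applied B -> B B)
  Step 31: b b b b b b b b b b b b b b B B B  =>  b b b b b b b b b b b b b b b B B   (applied B -> b)
  Step 32: b b b b b b b b b b b b b b b B B  =>  b b b b b b b b b b b b b b b B B B   (applied B -> B B)
  Step 33: b b b b b b b b b b b b b b b B B B  =>  b b b b b b b b b b b b b b b b B B   (applied B -> b)
  Step 34: b b b b b b b b b b b b b b b b B B  =>  b b b b b b b b b b b b b b b b b B   (applied B -> b)
  Step 35: b b b b b b b b b b b b b b b b b B  =>  b b b b b b b b b b b b b b b b b B B   (applied B -> B B)
  Step 36: b b b b b b b b b b b b b b b b b B B  =>  b b b b b b b b b b b b b b b b b B B B   (applied B -> B B)
  Step 37: b b b b b b b b b b b b b b b b b B B B  =>  b b b b b b b b b b b b b b b b b b B B   (applied B -> b)
  Step 38: b b b b b b b b b b b b b b b b b b B B  =>  b b b b b b b b b b b b b b b b b b B B B   (applied B -> B B)
  Step 39: b b b b b b b b b b b b b b b b b b B B B  =>  b b b b b b b b b b b b b b b b b b B B B B   (applied B -> B B)
  Step 40: b b b b b b b b b b b b b b b b b b B B B B  =>  b b b b b b b b b b b b b b b b b b b B B B   (applied B -> b)
  Step 41: b b b b b b b b b b b b b b b b b b b B B B  =>  b b b b b b b b b b b b b b b b b b b B B B B   (applied B -> B B)
  Step 42: b b b b b b b b b b b b b b b b b b b B B B B  =>  b b b b b b b b b b b b b b b b b b b b B B B   (applied B -> b)
  Step 43: b b b b b b b b b b b b b b b b b b b b B B B  =>  b b b b b b b b b b b b b b b b b b b b b B B   (applied B -> b)
  Step 44: b b b b b b b b b b b b b b b b b b b b b B B  =>  b b b b b b b b b b b b b b b b b b b b b B B B   (applied B -> B B)
  Step 45: b b b b b b b b b b b b b b b b b b b b b B B B  =>  b b b b b b b b b b b b b b b b b b b b b B B B B   (applied B -> B B)
  Step 46: b b b b b b b b b b b b b b b b b b b b b B B B B  =>  b b b b b b b b b b b b b b b b b b b b b b B B B   (applied B -> b)
  Step 47: b b b b b b b b b b b b b b b b b b b b b b B B B  =>  b b b b b b b b b b b b b b b b b b b b b b b B B   (applied B -> b)
  Step 48: b b b b b b b b b b b b b b b b b b b b b b b B B  =>  b b b b b b b b b b b b b b b b b b b b b b b b B   (applied B -> b)
  Step 49: b b b b b b b b b b b b b b b b b b b b b b b b B  =>  b b b b b b b b b b b b b b b b b b b b b b b b b   (applied B -> b)
Final yield: b b b b b b b b b b b b b b b b b b b b b b b b b
Total rewrite steps: 49

49
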